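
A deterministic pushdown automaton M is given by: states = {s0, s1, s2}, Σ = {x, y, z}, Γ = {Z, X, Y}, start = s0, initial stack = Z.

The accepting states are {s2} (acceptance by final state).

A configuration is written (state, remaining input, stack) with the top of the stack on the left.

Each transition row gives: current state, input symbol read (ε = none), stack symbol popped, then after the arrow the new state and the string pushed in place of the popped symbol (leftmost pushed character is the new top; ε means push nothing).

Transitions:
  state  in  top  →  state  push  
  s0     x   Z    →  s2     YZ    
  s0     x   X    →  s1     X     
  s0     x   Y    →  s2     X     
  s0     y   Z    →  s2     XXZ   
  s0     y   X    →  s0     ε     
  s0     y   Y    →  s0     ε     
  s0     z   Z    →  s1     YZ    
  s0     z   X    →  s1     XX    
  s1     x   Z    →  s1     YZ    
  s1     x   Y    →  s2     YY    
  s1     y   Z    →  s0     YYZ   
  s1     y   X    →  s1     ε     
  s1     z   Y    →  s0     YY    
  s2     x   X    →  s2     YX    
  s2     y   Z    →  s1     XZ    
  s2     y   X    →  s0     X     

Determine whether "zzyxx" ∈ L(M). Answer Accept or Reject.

(s0, zzyxx, Z)
  read z, top Z: go to s1, push YZ → (s1, zyxx, YZ)
  read z, top Y: go to s0, push YY → (s0, yxx, YYZ)
  read y, top Y: go to s0, push ε → (s0, xx, YZ)
  read x, top Y: go to s2, push X → (s2, x, XZ)
  read x, top X: go to s2, push YX → (s2, ε, YXZ)
All input consumed; state s2 ∈ F.

Accept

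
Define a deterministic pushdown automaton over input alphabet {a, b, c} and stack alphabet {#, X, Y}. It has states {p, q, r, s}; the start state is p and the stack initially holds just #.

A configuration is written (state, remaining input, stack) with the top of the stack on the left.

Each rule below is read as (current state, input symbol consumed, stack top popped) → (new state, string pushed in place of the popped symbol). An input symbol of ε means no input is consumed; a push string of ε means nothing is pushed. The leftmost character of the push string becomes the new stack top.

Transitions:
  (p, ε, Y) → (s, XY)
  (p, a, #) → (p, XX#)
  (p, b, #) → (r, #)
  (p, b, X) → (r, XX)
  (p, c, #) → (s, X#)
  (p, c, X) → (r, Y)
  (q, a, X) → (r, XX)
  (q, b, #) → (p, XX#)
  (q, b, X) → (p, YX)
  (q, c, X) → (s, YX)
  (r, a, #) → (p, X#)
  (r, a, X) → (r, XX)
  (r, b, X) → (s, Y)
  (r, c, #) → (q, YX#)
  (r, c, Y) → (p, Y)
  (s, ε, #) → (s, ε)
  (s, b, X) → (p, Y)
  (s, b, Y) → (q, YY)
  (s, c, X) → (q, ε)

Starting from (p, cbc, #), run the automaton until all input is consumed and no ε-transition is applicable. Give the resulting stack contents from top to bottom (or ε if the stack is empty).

Y#

(p, cbc, #)
  read c, top #: go to s, push X# → (s, bc, X#)
  read b, top X: go to p, push Y → (p, c, Y#)
  ε-move, top Y: go to s, push XY → (s, c, XY#)
  read c, top X: go to q, push ε → (q, ε, Y#)
All input consumed in state q with stack Y#.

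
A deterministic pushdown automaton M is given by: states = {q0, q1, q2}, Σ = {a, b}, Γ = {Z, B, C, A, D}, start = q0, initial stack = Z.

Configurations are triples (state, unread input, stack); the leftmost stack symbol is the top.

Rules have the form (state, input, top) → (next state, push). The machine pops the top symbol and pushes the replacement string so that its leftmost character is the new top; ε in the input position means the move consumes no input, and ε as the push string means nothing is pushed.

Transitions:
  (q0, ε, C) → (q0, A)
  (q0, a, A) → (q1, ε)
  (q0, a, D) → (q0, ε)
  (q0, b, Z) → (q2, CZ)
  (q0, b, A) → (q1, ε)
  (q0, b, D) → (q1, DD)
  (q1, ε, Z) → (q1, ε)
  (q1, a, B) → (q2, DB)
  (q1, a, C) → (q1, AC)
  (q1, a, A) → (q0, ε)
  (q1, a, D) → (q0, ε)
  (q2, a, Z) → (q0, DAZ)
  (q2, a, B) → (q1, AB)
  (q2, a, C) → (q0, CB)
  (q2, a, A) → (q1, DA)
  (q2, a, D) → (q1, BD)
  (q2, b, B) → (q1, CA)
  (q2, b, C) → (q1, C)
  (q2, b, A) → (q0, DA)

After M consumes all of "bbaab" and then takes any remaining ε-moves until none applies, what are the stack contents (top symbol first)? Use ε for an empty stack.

(q0, bbaab, Z) ⊢ (q2, baab, CZ) ⊢ (q1, aab, CZ) ⊢ (q1, ab, ACZ) ⊢ (q0, b, CZ) ⊢ (q0, b, AZ) ⊢ (q1, ε, Z) ⊢ (q1, ε, ε)
All input consumed in state q1 with stack ε.

ε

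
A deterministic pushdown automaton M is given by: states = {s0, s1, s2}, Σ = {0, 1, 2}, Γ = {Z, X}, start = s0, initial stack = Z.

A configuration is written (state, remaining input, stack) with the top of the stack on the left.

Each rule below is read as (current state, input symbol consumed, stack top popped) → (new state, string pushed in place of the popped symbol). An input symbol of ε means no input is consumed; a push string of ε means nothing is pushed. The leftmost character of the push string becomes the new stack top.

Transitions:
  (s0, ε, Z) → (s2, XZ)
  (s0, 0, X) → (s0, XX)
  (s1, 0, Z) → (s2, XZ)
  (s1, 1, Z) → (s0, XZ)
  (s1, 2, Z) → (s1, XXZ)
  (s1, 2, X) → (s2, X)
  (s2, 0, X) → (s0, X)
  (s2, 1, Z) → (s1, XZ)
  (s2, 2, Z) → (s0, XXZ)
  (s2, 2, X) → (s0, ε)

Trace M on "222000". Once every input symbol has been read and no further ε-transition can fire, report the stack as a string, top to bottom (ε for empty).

(s0, 222000, Z)
  ε-move, top Z: go to s2, push XZ → (s2, 222000, XZ)
  read 2, top X: go to s0, push ε → (s0, 22000, Z)
  ε-move, top Z: go to s2, push XZ → (s2, 22000, XZ)
  read 2, top X: go to s0, push ε → (s0, 2000, Z)
  ε-move, top Z: go to s2, push XZ → (s2, 2000, XZ)
  read 2, top X: go to s0, push ε → (s0, 000, Z)
  ε-move, top Z: go to s2, push XZ → (s2, 000, XZ)
  read 0, top X: go to s0, push X → (s0, 00, XZ)
  read 0, top X: go to s0, push XX → (s0, 0, XXZ)
  read 0, top X: go to s0, push XX → (s0, ε, XXXZ)
All input consumed in state s0 with stack XXXZ.

XXXZ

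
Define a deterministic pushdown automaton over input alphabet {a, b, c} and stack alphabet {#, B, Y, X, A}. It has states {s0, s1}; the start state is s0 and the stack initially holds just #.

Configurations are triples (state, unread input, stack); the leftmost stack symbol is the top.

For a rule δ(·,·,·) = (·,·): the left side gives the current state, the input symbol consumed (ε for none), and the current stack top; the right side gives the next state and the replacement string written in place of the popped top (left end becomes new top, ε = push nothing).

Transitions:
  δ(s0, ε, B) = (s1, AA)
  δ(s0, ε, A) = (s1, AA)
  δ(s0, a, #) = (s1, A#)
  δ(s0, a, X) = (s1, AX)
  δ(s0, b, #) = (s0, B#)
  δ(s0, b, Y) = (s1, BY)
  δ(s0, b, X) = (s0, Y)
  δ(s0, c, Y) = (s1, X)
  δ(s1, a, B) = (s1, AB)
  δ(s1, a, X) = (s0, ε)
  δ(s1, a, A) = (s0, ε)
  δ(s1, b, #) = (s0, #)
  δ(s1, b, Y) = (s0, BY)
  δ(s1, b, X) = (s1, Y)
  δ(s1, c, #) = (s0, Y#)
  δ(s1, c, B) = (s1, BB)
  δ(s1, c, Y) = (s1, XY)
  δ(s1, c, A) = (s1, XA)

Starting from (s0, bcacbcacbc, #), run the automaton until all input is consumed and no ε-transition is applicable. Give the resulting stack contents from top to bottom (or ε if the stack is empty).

(s0, bcacbcacbc, #)
  read b, top #: go to s0, push B# → (s0, cacbcacbc, B#)
  ε-move, top B: go to s1, push AA → (s1, cacbcacbc, AA#)
  read c, top A: go to s1, push XA → (s1, acbcacbc, XAA#)
  read a, top X: go to s0, push ε → (s0, cbcacbc, AA#)
  ε-move, top A: go to s1, push AA → (s1, cbcacbc, AAA#)
  read c, top A: go to s1, push XA → (s1, bcacbc, XAAA#)
  read b, top X: go to s1, push Y → (s1, cacbc, YAAA#)
  read c, top Y: go to s1, push XY → (s1, acbc, XYAAA#)
  read a, top X: go to s0, push ε → (s0, cbc, YAAA#)
  read c, top Y: go to s1, push X → (s1, bc, XAAA#)
  read b, top X: go to s1, push Y → (s1, c, YAAA#)
  read c, top Y: go to s1, push XY → (s1, ε, XYAAA#)
All input consumed in state s1 with stack XYAAA#.

XYAAA#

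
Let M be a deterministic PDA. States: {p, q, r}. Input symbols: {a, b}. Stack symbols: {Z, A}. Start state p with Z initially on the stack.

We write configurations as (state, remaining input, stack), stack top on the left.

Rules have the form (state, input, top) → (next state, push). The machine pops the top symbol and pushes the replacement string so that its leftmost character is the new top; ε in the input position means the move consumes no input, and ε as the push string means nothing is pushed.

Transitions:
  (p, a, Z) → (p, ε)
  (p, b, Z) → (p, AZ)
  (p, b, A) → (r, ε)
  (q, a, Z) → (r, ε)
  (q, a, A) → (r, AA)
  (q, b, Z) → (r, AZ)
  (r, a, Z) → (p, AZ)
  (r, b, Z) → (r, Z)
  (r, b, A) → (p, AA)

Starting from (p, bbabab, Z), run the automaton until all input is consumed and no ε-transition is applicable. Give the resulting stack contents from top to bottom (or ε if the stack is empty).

Z

(p, bbabab, Z)
  read b, top Z: go to p, push AZ → (p, babab, AZ)
  read b, top A: go to r, push ε → (r, abab, Z)
  read a, top Z: go to p, push AZ → (p, bab, AZ)
  read b, top A: go to r, push ε → (r, ab, Z)
  read a, top Z: go to p, push AZ → (p, b, AZ)
  read b, top A: go to r, push ε → (r, ε, Z)
All input consumed in state r with stack Z.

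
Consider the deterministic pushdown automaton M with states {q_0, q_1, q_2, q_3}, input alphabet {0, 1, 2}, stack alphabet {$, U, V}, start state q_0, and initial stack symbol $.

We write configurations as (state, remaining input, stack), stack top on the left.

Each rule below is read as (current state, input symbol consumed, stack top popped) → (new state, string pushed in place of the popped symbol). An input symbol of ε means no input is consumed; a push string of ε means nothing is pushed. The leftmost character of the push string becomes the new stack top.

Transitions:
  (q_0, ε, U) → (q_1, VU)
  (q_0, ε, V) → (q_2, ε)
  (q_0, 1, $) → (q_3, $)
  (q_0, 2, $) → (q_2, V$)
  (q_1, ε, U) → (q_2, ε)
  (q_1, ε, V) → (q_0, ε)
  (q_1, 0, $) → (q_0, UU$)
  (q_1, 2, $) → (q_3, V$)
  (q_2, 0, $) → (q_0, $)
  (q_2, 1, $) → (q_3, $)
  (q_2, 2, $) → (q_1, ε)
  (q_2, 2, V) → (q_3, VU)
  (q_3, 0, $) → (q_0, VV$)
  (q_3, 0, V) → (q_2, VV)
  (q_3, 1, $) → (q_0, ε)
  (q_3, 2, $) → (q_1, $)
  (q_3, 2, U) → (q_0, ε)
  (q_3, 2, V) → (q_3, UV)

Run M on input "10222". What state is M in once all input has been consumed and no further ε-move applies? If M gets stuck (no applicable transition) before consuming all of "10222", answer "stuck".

(q_0, 10222, $)
  read 1, top $: go to q_3, push $ → (q_3, 0222, $)
  read 0, top $: go to q_0, push VV$ → (q_0, 222, VV$)
  ε-move, top V: go to q_2, push ε → (q_2, 222, V$)
  read 2, top V: go to q_3, push VU → (q_3, 22, VU$)
  read 2, top V: go to q_3, push UV → (q_3, 2, UVU$)
  read 2, top U: go to q_0, push ε → (q_0, ε, VU$)
  ε-move, top V: go to q_2, push ε → (q_2, ε, U$)
All input consumed; M is in state q_2.

q_2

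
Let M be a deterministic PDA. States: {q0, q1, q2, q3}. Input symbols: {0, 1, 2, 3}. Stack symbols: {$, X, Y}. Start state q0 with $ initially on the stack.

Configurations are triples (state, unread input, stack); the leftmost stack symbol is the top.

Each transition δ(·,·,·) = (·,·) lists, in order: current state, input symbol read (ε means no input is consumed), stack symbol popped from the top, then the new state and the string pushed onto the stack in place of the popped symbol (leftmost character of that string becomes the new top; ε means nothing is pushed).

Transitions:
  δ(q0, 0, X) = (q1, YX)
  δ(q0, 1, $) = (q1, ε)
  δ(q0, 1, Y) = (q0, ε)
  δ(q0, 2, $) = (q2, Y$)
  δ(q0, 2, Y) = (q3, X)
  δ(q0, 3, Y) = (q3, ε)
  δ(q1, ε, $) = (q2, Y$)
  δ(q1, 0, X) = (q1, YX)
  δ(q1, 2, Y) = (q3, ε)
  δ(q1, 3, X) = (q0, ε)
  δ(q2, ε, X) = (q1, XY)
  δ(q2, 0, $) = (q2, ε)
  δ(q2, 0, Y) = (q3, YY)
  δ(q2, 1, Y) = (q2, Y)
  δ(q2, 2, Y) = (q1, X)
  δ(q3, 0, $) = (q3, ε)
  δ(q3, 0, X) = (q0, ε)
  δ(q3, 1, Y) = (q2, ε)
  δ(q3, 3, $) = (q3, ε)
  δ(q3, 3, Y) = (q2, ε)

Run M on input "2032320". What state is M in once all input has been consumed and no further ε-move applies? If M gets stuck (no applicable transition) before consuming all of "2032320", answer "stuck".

(q0, 2032320, $)
  read 2, top $: go to q2, push Y$ → (q2, 032320, Y$)
  read 0, top Y: go to q3, push YY → (q3, 32320, YY$)
  read 3, top Y: go to q2, push ε → (q2, 2320, Y$)
  read 2, top Y: go to q1, push X → (q1, 320, X$)
  read 3, top X: go to q0, push ε → (q0, 20, $)
  read 2, top $: go to q2, push Y$ → (q2, 0, Y$)
  read 0, top Y: go to q3, push YY → (q3, ε, YY$)
All input consumed; M is in state q3.

q3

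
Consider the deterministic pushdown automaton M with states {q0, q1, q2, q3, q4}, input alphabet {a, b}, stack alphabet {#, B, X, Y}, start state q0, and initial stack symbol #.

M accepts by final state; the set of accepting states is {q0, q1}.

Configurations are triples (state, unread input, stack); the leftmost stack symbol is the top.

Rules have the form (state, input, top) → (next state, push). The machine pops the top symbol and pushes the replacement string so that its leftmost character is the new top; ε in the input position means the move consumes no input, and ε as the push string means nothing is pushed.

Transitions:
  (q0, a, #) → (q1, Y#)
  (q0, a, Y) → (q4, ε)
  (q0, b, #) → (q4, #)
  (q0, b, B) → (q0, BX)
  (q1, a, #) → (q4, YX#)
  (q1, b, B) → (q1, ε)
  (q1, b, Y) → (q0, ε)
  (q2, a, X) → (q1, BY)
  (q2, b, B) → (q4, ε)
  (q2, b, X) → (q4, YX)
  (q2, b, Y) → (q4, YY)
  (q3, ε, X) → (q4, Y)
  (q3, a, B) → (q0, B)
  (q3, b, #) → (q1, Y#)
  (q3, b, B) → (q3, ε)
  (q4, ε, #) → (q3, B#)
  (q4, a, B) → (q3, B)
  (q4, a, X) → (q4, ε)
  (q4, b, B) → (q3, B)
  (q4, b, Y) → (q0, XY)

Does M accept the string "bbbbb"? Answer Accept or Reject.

(q0, bbbbb, #) ⊢ (q4, bbbb, #) ⊢ (q3, bbbb, B#) ⊢ (q3, bbb, #) ⊢ (q1, bb, Y#) ⊢ (q0, b, #) ⊢ (q4, ε, #) ⊢ (q3, ε, B#)
All input consumed; state q3 ∉ F and no further ε-move applies.

Reject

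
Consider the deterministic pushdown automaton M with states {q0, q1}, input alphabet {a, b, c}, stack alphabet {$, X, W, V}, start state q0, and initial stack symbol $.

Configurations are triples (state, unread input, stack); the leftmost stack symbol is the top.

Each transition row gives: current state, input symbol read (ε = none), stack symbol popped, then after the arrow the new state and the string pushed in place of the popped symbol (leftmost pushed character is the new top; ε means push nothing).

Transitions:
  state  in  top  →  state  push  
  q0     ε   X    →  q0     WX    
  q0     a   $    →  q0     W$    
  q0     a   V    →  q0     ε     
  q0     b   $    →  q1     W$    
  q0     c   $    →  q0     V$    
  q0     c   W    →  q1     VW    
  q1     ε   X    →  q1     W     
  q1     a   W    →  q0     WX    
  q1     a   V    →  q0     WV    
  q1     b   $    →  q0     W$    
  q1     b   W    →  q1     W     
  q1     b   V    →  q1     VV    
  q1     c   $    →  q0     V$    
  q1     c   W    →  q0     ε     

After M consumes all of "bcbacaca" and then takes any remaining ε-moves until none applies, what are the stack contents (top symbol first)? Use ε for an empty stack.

WVWVWX$

(q0, bcbacaca, $)
  read b, top $: go to q1, push W$ → (q1, cbacaca, W$)
  read c, top W: go to q0, push ε → (q0, bacaca, $)
  read b, top $: go to q1, push W$ → (q1, acaca, W$)
  read a, top W: go to q0, push WX → (q0, caca, WX$)
  read c, top W: go to q1, push VW → (q1, aca, VWX$)
  read a, top V: go to q0, push WV → (q0, ca, WVWX$)
  read c, top W: go to q1, push VW → (q1, a, VWVWX$)
  read a, top V: go to q0, push WV → (q0, ε, WVWVWX$)
All input consumed in state q0 with stack WVWVWX$.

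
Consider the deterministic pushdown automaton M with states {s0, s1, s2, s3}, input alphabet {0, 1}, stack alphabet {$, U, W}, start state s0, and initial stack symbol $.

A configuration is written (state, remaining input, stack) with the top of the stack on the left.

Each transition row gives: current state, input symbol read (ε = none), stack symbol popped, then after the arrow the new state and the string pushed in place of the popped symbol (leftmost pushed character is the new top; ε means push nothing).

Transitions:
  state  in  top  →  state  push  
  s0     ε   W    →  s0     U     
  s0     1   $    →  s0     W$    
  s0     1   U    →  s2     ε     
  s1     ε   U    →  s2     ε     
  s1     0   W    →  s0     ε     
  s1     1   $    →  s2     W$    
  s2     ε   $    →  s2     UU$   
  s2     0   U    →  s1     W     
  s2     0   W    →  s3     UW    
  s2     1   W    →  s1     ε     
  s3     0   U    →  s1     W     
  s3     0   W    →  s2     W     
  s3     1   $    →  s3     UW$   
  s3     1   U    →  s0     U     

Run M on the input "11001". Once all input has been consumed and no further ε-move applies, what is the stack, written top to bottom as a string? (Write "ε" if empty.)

(s0, 11001, $)
  read 1, top $: go to s0, push W$ → (s0, 1001, W$)
  ε-move, top W: go to s0, push U → (s0, 1001, U$)
  read 1, top U: go to s2, push ε → (s2, 001, $)
  ε-move, top $: go to s2, push UU$ → (s2, 001, UU$)
  read 0, top U: go to s1, push W → (s1, 01, WU$)
  read 0, top W: go to s0, push ε → (s0, 1, U$)
  read 1, top U: go to s2, push ε → (s2, ε, $)
  ε-move, top $: go to s2, push UU$ → (s2, ε, UU$)
All input consumed in state s2 with stack UU$.

UU$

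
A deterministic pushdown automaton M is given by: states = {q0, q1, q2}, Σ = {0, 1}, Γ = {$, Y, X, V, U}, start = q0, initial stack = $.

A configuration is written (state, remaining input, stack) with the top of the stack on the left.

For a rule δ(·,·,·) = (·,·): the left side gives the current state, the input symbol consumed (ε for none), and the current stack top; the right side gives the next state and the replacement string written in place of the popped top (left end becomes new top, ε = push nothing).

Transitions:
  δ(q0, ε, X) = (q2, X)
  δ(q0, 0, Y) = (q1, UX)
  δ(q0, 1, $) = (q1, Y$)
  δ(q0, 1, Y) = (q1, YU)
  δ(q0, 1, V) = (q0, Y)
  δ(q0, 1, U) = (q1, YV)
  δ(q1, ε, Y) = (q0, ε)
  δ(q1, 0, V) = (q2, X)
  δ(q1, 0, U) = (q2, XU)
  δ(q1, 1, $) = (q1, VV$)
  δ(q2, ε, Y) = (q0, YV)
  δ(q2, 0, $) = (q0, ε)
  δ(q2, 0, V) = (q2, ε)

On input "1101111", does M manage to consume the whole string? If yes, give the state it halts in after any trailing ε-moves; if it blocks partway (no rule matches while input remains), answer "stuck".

stuck

(q0, 1101111, $) ⊢ (q1, 101111, Y$) ⊢ (q0, 101111, $) ⊢ (q1, 01111, Y$) ⊢ (q0, 01111, $)
No transition for (q0, 0, top $); M blocks with input 01111 remaining.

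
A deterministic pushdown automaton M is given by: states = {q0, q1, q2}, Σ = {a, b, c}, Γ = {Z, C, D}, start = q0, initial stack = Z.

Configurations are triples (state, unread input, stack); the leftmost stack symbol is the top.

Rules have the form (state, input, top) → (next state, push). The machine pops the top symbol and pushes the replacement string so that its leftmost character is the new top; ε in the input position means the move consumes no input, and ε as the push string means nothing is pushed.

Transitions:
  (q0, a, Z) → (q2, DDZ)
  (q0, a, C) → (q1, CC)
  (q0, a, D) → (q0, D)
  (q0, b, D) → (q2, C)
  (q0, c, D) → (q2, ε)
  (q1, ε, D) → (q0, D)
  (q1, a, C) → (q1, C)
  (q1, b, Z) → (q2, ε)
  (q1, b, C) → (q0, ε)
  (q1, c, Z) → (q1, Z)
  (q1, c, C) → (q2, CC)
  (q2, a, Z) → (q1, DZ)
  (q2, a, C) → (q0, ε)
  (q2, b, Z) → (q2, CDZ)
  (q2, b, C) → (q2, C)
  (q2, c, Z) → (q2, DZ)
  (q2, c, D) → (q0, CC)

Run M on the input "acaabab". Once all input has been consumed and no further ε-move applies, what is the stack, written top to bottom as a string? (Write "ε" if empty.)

(q0, acaabab, Z)
  read a, top Z: go to q2, push DDZ → (q2, caabab, DDZ)
  read c, top D: go to q0, push CC → (q0, aabab, CCDZ)
  read a, top C: go to q1, push CC → (q1, abab, CCCDZ)
  read a, top C: go to q1, push C → (q1, bab, CCCDZ)
  read b, top C: go to q0, push ε → (q0, ab, CCDZ)
  read a, top C: go to q1, push CC → (q1, b, CCCDZ)
  read b, top C: go to q0, push ε → (q0, ε, CCDZ)
All input consumed in state q0 with stack CCDZ.

CCDZ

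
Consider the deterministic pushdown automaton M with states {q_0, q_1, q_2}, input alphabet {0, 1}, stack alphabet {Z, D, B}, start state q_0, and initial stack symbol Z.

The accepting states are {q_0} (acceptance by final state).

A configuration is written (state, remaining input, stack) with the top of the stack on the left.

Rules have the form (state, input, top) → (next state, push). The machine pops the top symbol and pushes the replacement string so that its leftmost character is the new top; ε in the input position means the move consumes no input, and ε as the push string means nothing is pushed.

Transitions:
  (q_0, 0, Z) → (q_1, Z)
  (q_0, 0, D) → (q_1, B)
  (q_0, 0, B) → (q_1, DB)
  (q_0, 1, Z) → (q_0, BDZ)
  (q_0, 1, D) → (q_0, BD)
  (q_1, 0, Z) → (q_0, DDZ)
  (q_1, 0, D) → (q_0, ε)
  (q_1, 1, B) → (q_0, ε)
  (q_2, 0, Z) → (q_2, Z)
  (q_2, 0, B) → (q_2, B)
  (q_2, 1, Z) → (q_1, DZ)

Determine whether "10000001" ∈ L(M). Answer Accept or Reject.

Reject

(q_0, 10000001, Z)
  read 1, top Z: go to q_0, push BDZ → (q_0, 0000001, BDZ)
  read 0, top B: go to q_1, push DB → (q_1, 000001, DBDZ)
  read 0, top D: go to q_0, push ε → (q_0, 00001, BDZ)
  read 0, top B: go to q_1, push DB → (q_1, 0001, DBDZ)
  read 0, top D: go to q_0, push ε → (q_0, 001, BDZ)
  read 0, top B: go to q_1, push DB → (q_1, 01, DBDZ)
  read 0, top D: go to q_0, push ε → (q_0, 1, BDZ)
No transition applies at (q_0, 1, BDZ); input not fully consumed.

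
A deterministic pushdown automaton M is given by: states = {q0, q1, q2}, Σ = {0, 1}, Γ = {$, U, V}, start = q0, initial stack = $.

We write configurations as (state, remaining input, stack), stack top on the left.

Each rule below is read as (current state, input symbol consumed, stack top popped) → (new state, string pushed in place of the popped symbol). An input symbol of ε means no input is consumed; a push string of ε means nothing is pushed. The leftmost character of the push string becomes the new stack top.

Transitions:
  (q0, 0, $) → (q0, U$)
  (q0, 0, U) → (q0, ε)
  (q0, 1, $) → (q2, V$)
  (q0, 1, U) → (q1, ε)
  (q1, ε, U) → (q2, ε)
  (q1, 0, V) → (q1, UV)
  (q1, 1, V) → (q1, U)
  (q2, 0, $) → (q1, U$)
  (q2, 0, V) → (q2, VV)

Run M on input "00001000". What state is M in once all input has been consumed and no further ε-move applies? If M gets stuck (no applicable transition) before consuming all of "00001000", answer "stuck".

q2

(q0, 00001000, $) ⊢ (q0, 0001000, U$) ⊢ (q0, 001000, $) ⊢ (q0, 01000, U$) ⊢ (q0, 1000, $) ⊢ (q2, 000, V$) ⊢ (q2, 00, VV$) ⊢ (q2, 0, VVV$) ⊢ (q2, ε, VVVV$)
All input consumed; M is in state q2.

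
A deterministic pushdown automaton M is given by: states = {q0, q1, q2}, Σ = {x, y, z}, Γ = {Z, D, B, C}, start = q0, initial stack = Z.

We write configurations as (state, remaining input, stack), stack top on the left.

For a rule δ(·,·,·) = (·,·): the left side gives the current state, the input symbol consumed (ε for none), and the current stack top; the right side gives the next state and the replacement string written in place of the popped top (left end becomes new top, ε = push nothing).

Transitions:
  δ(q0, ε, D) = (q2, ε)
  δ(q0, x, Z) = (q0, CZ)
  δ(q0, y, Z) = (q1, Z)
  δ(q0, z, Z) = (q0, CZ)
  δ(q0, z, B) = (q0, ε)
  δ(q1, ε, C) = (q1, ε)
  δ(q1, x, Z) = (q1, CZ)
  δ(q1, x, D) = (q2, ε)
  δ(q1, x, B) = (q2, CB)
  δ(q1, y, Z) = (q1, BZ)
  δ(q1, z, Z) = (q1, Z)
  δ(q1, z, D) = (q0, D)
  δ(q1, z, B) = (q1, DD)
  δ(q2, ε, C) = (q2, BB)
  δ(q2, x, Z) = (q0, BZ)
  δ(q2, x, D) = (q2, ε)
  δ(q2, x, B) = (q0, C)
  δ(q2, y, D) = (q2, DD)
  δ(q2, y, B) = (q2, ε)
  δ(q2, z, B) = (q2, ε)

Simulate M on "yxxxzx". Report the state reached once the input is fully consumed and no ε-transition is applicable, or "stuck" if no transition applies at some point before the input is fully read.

(q0, yxxxzx, Z)
  read y, top Z: go to q1, push Z → (q1, xxxzx, Z)
  read x, top Z: go to q1, push CZ → (q1, xxzx, CZ)
  ε-move, top C: go to q1, push ε → (q1, xxzx, Z)
  read x, top Z: go to q1, push CZ → (q1, xzx, CZ)
  ε-move, top C: go to q1, push ε → (q1, xzx, Z)
  read x, top Z: go to q1, push CZ → (q1, zx, CZ)
  ε-move, top C: go to q1, push ε → (q1, zx, Z)
  read z, top Z: go to q1, push Z → (q1, x, Z)
  read x, top Z: go to q1, push CZ → (q1, ε, CZ)
  ε-move, top C: go to q1, push ε → (q1, ε, Z)
All input consumed; M is in state q1.

q1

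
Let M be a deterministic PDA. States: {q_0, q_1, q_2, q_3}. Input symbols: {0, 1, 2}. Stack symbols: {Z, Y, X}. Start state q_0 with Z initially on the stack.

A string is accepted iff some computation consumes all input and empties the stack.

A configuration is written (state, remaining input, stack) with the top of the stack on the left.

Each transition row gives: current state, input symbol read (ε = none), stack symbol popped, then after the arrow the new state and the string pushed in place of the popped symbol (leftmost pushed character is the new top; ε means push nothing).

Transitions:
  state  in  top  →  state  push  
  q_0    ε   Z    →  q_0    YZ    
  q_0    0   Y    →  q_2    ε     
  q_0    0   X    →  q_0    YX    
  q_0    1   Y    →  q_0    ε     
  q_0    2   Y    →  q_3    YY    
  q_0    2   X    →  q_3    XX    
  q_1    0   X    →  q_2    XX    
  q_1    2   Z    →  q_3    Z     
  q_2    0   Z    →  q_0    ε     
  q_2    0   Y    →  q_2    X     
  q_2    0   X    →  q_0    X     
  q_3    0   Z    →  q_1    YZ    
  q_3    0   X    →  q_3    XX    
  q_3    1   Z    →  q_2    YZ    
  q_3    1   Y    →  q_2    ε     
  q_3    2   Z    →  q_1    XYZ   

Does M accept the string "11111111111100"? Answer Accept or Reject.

(q_0, 11111111111100, Z)
  ε-move, top Z: go to q_0, push YZ → (q_0, 11111111111100, YZ)
  read 1, top Y: go to q_0, push ε → (q_0, 1111111111100, Z)
  ε-move, top Z: go to q_0, push YZ → (q_0, 1111111111100, YZ)
  read 1, top Y: go to q_0, push ε → (q_0, 111111111100, Z)
  ε-move, top Z: go to q_0, push YZ → (q_0, 111111111100, YZ)
  read 1, top Y: go to q_0, push ε → (q_0, 11111111100, Z)
  ε-move, top Z: go to q_0, push YZ → (q_0, 11111111100, YZ)
  read 1, top Y: go to q_0, push ε → (q_0, 1111111100, Z)
  ε-move, top Z: go to q_0, push YZ → (q_0, 1111111100, YZ)
  read 1, top Y: go to q_0, push ε → (q_0, 111111100, Z)
  ε-move, top Z: go to q_0, push YZ → (q_0, 111111100, YZ)
  read 1, top Y: go to q_0, push ε → (q_0, 11111100, Z)
  ε-move, top Z: go to q_0, push YZ → (q_0, 11111100, YZ)
  read 1, top Y: go to q_0, push ε → (q_0, 1111100, Z)
  ε-move, top Z: go to q_0, push YZ → (q_0, 1111100, YZ)
  read 1, top Y: go to q_0, push ε → (q_0, 111100, Z)
  ε-move, top Z: go to q_0, push YZ → (q_0, 111100, YZ)
  read 1, top Y: go to q_0, push ε → (q_0, 11100, Z)
  ε-move, top Z: go to q_0, push YZ → (q_0, 11100, YZ)
  read 1, top Y: go to q_0, push ε → (q_0, 1100, Z)
  ε-move, top Z: go to q_0, push YZ → (q_0, 1100, YZ)
  read 1, top Y: go to q_0, push ε → (q_0, 100, Z)
  ε-move, top Z: go to q_0, push YZ → (q_0, 100, YZ)
  read 1, top Y: go to q_0, push ε → (q_0, 00, Z)
  ε-move, top Z: go to q_0, push YZ → (q_0, 00, YZ)
  read 0, top Y: go to q_2, push ε → (q_2, 0, Z)
  read 0, top Z: go to q_0, push ε → (q_0, ε, ε)
All input consumed and the stack is empty.

Accept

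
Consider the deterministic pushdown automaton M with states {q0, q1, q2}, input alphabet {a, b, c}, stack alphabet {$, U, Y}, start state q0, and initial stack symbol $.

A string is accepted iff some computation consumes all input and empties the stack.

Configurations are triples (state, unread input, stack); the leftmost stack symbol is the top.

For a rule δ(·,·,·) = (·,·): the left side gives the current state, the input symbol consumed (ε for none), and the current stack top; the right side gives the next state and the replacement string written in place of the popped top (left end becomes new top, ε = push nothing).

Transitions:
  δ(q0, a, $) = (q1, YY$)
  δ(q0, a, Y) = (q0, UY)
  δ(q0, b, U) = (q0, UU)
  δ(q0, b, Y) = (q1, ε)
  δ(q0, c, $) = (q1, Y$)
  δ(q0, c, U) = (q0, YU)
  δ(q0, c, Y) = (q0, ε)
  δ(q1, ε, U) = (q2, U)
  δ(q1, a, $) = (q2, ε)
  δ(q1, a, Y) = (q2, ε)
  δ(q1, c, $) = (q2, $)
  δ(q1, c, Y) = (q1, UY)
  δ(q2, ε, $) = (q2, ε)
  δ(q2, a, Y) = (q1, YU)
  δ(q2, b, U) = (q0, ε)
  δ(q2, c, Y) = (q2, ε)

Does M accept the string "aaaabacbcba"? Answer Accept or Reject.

Accept

(q0, aaaabacbcba, $) ⊢ (q1, aaabacbcba, YY$) ⊢ (q2, aabacbcba, Y$) ⊢ (q1, abacbcba, YU$) ⊢ (q2, bacbcba, U$) ⊢ (q0, acbcba, $) ⊢ (q1, cbcba, YY$) ⊢ (q1, bcba, UYY$) ⊢ (q2, bcba, UYY$) ⊢ (q0, cba, YY$) ⊢ (q0, ba, Y$) ⊢ (q1, a, $) ⊢ (q2, ε, ε)
All input consumed and the stack is empty.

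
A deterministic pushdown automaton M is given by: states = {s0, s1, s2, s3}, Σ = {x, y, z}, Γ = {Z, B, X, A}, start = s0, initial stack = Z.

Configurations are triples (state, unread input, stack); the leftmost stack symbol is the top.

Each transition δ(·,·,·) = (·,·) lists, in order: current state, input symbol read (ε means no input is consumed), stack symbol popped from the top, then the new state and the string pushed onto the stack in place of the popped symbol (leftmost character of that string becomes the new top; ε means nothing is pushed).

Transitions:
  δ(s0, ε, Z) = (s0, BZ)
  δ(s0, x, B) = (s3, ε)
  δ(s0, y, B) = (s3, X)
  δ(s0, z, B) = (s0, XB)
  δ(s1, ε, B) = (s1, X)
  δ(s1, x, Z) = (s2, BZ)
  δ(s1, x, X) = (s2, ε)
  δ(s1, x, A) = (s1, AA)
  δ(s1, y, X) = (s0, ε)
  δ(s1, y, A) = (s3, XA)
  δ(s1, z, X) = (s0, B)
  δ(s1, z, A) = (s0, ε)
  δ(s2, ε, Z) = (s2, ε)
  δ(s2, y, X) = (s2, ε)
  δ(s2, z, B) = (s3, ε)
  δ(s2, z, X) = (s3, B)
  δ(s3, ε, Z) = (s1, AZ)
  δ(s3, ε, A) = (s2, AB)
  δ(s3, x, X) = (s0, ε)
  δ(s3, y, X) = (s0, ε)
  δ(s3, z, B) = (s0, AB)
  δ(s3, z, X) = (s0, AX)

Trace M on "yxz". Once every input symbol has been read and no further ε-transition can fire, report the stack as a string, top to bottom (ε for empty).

(s0, yxz, Z)
  ε-move, top Z: go to s0, push BZ → (s0, yxz, BZ)
  read y, top B: go to s3, push X → (s3, xz, XZ)
  read x, top X: go to s0, push ε → (s0, z, Z)
  ε-move, top Z: go to s0, push BZ → (s0, z, BZ)
  read z, top B: go to s0, push XB → (s0, ε, XBZ)
All input consumed in state s0 with stack XBZ.

XBZ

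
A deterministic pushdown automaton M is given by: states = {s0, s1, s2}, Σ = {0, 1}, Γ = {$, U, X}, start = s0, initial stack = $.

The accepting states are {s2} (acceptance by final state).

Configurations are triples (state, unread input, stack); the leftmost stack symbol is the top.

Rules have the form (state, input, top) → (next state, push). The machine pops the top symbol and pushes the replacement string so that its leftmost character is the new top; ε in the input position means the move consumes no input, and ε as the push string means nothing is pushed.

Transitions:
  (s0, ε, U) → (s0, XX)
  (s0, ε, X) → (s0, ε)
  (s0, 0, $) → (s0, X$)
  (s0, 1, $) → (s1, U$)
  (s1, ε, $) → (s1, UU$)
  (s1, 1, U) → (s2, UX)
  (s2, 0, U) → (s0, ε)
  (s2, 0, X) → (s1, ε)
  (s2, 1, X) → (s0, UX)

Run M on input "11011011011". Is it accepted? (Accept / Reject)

(s0, 11011011011, $)
  read 1, top $: go to s1, push U$ → (s1, 1011011011, U$)
  read 1, top U: go to s2, push UX → (s2, 011011011, UX$)
  read 0, top U: go to s0, push ε → (s0, 11011011, X$)
  ε-move, top X: go to s0, push ε → (s0, 11011011, $)
  read 1, top $: go to s1, push U$ → (s1, 1011011, U$)
  read 1, top U: go to s2, push UX → (s2, 011011, UX$)
  read 0, top U: go to s0, push ε → (s0, 11011, X$)
  ε-move, top X: go to s0, push ε → (s0, 11011, $)
  read 1, top $: go to s1, push U$ → (s1, 1011, U$)
  read 1, top U: go to s2, push UX → (s2, 011, UX$)
  read 0, top U: go to s0, push ε → (s0, 11, X$)
  ε-move, top X: go to s0, push ε → (s0, 11, $)
  read 1, top $: go to s1, push U$ → (s1, 1, U$)
  read 1, top U: go to s2, push UX → (s2, ε, UX$)
All input consumed; state s2 ∈ F.

Accept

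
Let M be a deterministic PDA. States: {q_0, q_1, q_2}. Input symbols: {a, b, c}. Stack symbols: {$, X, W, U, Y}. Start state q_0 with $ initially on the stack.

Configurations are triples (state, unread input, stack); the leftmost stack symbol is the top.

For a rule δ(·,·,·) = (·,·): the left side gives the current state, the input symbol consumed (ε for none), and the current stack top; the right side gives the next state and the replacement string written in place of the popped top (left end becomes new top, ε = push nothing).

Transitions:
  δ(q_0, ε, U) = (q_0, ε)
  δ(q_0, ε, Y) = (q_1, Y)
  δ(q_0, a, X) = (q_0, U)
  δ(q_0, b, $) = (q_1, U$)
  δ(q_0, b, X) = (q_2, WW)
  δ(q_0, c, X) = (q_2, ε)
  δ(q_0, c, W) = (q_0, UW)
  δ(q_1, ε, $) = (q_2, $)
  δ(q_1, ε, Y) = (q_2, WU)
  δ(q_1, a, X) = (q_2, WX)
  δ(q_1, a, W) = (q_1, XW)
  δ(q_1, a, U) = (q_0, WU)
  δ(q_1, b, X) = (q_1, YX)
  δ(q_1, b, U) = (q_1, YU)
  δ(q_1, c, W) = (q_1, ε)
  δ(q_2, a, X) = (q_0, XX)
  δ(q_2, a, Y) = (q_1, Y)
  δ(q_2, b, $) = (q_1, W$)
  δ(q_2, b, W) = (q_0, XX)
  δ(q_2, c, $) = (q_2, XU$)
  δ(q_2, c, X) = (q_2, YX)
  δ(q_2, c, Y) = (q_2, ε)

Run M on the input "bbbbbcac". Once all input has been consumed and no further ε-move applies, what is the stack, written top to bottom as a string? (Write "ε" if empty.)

XWXUU$

(q_0, bbbbbcac, $)
  read b, top $: go to q_1, push U$ → (q_1, bbbbcac, U$)
  read b, top U: go to q_1, push YU → (q_1, bbbcac, YU$)
  ε-move, top Y: go to q_2, push WU → (q_2, bbbcac, WUU$)
  read b, top W: go to q_0, push XX → (q_0, bbcac, XXUU$)
  read b, top X: go to q_2, push WW → (q_2, bcac, WWXUU$)
  read b, top W: go to q_0, push XX → (q_0, cac, XXWXUU$)
  read c, top X: go to q_2, push ε → (q_2, ac, XWXUU$)
  read a, top X: go to q_0, push XX → (q_0, c, XXWXUU$)
  read c, top X: go to q_2, push ε → (q_2, ε, XWXUU$)
All input consumed in state q_2 with stack XWXUU$.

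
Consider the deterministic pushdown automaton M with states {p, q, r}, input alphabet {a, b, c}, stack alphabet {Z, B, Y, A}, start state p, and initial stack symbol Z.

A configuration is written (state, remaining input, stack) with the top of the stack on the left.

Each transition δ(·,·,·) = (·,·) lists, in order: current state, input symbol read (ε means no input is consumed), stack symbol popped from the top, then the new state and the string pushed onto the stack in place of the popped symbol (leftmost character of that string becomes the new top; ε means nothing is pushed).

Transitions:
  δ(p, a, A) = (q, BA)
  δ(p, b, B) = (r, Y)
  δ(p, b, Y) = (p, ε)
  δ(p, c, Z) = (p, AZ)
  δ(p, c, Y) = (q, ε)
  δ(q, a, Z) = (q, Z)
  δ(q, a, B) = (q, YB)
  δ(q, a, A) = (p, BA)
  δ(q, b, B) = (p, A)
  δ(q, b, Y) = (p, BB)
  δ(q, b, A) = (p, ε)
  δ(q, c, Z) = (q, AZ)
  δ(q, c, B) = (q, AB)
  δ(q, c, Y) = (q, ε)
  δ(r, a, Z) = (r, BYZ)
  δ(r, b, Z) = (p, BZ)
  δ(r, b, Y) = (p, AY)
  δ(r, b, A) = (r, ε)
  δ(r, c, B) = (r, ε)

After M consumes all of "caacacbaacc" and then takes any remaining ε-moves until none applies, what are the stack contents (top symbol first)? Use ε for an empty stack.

ABAAZ

(p, caacacbaacc, Z) ⊢ (p, aacacbaacc, AZ) ⊢ (q, acacbaacc, BAZ) ⊢ (q, cacbaacc, YBAZ) ⊢ (q, acbaacc, BAZ) ⊢ (q, cbaacc, YBAZ) ⊢ (q, baacc, BAZ) ⊢ (p, aacc, AAZ) ⊢ (q, acc, BAAZ) ⊢ (q, cc, YBAAZ) ⊢ (q, c, BAAZ) ⊢ (q, ε, ABAAZ)
All input consumed in state q with stack ABAAZ.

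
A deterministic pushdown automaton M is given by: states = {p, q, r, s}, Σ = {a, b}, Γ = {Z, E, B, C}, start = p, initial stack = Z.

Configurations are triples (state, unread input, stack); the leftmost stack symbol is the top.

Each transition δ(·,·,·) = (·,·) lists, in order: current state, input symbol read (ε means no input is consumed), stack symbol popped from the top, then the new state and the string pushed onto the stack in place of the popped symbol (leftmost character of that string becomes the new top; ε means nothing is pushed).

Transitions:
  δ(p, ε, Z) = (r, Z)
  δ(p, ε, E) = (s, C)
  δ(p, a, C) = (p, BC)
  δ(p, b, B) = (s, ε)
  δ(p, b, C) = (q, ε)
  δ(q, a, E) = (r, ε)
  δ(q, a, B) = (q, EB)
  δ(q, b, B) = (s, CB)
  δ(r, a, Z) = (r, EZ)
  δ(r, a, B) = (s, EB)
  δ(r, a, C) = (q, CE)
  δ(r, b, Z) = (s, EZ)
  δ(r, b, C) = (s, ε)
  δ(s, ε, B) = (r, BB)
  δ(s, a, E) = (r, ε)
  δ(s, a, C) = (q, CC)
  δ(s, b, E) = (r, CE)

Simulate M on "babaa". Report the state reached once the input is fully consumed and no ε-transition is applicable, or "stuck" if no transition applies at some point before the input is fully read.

(p, babaa, Z)
  ε-move, top Z: go to r, push Z → (r, babaa, Z)
  read b, top Z: go to s, push EZ → (s, abaa, EZ)
  read a, top E: go to r, push ε → (r, baa, Z)
  read b, top Z: go to s, push EZ → (s, aa, EZ)
  read a, top E: go to r, push ε → (r, a, Z)
  read a, top Z: go to r, push EZ → (r, ε, EZ)
All input consumed; M is in state r.

r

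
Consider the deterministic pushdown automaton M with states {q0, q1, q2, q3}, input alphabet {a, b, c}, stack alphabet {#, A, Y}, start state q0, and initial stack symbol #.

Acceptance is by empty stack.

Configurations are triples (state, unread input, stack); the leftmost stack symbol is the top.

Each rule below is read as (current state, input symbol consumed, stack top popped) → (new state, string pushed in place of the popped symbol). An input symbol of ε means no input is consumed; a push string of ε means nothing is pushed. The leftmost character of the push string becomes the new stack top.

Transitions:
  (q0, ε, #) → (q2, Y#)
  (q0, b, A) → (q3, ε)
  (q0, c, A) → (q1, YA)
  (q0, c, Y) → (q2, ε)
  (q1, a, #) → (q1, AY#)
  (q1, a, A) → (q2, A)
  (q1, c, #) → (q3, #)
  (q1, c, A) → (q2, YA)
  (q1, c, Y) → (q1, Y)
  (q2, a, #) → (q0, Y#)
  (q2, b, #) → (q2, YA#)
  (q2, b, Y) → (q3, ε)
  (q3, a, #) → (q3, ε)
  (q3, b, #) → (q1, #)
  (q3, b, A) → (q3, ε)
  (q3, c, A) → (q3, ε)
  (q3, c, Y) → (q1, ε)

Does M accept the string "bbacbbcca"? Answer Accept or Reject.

Accept

(q0, bbacbbcca, #) ⊢ (q2, bbacbbcca, Y#) ⊢ (q3, bacbbcca, #) ⊢ (q1, acbbcca, #) ⊢ (q1, cbbcca, AY#) ⊢ (q2, bbcca, YAY#) ⊢ (q3, bcca, AY#) ⊢ (q3, cca, Y#) ⊢ (q1, ca, #) ⊢ (q3, a, #) ⊢ (q3, ε, ε)
All input consumed and the stack is empty.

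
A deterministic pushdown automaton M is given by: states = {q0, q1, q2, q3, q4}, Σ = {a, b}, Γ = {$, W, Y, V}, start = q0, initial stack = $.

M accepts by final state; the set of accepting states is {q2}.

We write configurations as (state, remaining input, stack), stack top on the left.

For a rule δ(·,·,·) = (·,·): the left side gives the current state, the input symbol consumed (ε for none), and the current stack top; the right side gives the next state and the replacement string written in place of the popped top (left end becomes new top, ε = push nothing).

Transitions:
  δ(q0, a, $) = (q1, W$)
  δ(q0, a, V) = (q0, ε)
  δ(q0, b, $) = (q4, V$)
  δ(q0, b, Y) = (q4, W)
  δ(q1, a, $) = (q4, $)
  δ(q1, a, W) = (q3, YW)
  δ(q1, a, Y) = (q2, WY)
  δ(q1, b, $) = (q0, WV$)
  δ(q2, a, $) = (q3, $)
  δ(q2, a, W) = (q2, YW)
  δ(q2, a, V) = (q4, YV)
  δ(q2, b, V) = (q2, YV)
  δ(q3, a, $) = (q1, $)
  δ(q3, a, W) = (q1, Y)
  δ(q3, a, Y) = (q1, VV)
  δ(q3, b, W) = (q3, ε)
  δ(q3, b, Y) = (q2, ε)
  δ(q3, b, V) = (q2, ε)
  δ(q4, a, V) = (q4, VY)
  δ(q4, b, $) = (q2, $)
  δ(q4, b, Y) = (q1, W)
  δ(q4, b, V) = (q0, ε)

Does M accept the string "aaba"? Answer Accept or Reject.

Accept

(q0, aaba, $)
  read a, top $: go to q1, push W$ → (q1, aba, W$)
  read a, top W: go to q3, push YW → (q3, ba, YW$)
  read b, top Y: go to q2, push ε → (q2, a, W$)
  read a, top W: go to q2, push YW → (q2, ε, YW$)
All input consumed; state q2 ∈ F.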